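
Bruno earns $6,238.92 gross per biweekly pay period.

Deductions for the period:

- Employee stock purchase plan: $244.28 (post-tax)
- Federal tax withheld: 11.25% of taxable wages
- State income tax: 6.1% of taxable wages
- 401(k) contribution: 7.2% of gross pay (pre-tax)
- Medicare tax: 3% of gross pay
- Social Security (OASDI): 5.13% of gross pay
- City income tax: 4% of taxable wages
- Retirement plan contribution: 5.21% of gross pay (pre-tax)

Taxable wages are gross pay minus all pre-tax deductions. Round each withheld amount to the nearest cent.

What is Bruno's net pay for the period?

Retirement plan contribution: $6,238.92 × 0.0521 = $325.05
401(k) contribution: $6,238.92 × 0.072 = $449.20
Pre-tax total = $325.05 + $449.20 = $774.25
Taxable wages = $6,238.92 − $774.25 = $5,464.67
City income tax: $5,464.67 × 0.04 = $218.59
State income tax: $5,464.67 × 0.061 = $333.34
Federal tax withheld: $5,464.67 × 0.1125 = $614.78
Social Security (OASDI): $6,238.92 × 0.0513 = $320.06
Medicare tax: $6,238.92 × 0.03 = $187.17
Employee stock purchase plan: $244.28
Total deductions = $325.05 + $449.20 + $218.59 + $333.34 + $614.78 + $320.06 + $187.17 + $244.28 = $2,692.47
Net pay = $6,238.92 − $2,692.47 = $3,546.45

$3,546.45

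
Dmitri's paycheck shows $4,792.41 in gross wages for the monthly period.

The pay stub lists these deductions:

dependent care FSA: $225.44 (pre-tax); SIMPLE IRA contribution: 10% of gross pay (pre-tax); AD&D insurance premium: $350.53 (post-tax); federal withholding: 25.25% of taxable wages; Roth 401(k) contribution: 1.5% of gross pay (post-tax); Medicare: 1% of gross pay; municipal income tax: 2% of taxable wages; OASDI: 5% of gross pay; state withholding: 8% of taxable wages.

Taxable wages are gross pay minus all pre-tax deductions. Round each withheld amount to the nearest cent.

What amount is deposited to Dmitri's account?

$1,936.85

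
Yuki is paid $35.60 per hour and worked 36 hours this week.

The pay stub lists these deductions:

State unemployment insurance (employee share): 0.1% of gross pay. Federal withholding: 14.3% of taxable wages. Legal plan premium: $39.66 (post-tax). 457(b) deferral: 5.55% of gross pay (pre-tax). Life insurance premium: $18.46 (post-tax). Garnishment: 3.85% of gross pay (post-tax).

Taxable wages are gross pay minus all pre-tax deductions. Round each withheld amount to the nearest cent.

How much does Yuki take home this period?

$928.63

Gross pay: 36 × $35.60 = $1,281.60
457(b) deferral: $1,281.60 × 0.0555 = $71.13
Taxable wages = $1,281.60 − $71.13 = $1,210.47
Federal withholding: $1,210.47 × 0.143 = $173.10
State unemployment insurance (employee share): $1,281.60 × 0.001 = $1.28
Legal plan premium: $39.66
Garnishment: $1,281.60 × 0.0385 = $49.34
Life insurance premium: $18.46
Total deductions = $71.13 + $173.10 + $1.28 + $39.66 + $49.34 + $18.46 = $352.97
Net pay = $1,281.60 − $352.97 = $928.63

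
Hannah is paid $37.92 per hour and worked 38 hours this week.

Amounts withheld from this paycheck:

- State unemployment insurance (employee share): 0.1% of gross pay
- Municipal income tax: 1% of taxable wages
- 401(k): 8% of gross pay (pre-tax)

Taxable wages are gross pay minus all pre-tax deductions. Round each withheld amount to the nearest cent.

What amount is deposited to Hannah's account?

Gross pay: 38 × $37.92 = $1,440.96
401(k): $1,440.96 × 0.08 = $115.28
Taxable wages = $1,440.96 − $115.28 = $1,325.68
Municipal income tax: $1,325.68 × 0.01 = $13.26
State unemployment insurance (employee share): $1,440.96 × 0.001 = $1.44
Total deductions = $115.28 + $13.26 + $1.44 = $129.98
Net pay = $1,440.96 − $129.98 = $1,310.98

$1,310.98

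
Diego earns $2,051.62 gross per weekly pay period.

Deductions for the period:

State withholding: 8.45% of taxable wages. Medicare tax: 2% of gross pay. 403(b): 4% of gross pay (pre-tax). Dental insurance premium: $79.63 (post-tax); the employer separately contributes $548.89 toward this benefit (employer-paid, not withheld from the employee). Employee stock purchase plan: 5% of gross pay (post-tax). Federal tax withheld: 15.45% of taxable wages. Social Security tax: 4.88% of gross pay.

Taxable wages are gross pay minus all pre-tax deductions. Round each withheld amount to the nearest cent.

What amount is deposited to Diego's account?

$1,175.47

403(b): $2,051.62 × 0.04 = $82.06
Taxable wages = $2,051.62 − $82.06 = $1,969.56
Federal tax withheld: $1,969.56 × 0.1545 = $304.30
State withholding: $1,969.56 × 0.0845 = $166.43
Medicare tax: $2,051.62 × 0.02 = $41.03
Social Security tax: $2,051.62 × 0.0488 = $100.12
Employee stock purchase plan: $2,051.62 × 0.05 = $102.58
Dental insurance premium: $79.63
(Employer's $548.89 toward dental insurance premium is not withheld from the employee.)
Total deductions = $82.06 + $304.30 + $166.43 + $41.03 + $100.12 + $102.58 + $79.63 = $876.15
Net pay = $2,051.62 − $876.15 = $1,175.47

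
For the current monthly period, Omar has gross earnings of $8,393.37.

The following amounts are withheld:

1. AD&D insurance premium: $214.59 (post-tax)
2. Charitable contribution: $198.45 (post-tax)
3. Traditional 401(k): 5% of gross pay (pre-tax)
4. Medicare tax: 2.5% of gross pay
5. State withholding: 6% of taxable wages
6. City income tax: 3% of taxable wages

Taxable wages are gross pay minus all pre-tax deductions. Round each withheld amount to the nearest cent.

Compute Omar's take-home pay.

$6,633.20

Traditional 401(k): $8,393.37 × 0.05 = $419.67
Taxable wages = $8,393.37 − $419.67 = $7,973.70
State withholding: $7,973.70 × 0.06 = $478.42
City income tax: $7,973.70 × 0.03 = $239.21
Medicare tax: $8,393.37 × 0.025 = $209.83
Charitable contribution: $198.45
AD&D insurance premium: $214.59
Total deductions = $419.67 + $478.42 + $239.21 + $209.83 + $198.45 + $214.59 = $1,760.17
Net pay = $8,393.37 − $1,760.17 = $6,633.20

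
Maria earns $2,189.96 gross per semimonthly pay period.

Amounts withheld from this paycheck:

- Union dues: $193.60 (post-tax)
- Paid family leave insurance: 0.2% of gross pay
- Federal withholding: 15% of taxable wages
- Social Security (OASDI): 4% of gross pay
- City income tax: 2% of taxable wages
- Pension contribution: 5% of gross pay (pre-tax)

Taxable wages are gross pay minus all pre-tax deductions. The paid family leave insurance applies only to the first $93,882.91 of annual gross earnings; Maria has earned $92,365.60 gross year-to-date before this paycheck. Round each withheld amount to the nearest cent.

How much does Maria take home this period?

$1,442.55

Pension contribution: $2,189.96 × 0.05 = $109.50
Taxable wages = $2,189.96 − $109.50 = $2,080.46
Federal withholding: $2,080.46 × 0.15 = $312.07
City income tax: $2,080.46 × 0.02 = $41.61
Social Security (OASDI): $2,189.96 × 0.04 = $87.60
Paid family leave insurance: only $93,882.91 − $92,365.60 = $1,517.31 of this check is subject → $1,517.31 × 0.002 = $3.03
Union dues: $193.60
Total deductions = $109.50 + $312.07 + $41.61 + $87.60 + $3.03 + $193.60 = $747.41
Net pay = $2,189.96 − $747.41 = $1,442.55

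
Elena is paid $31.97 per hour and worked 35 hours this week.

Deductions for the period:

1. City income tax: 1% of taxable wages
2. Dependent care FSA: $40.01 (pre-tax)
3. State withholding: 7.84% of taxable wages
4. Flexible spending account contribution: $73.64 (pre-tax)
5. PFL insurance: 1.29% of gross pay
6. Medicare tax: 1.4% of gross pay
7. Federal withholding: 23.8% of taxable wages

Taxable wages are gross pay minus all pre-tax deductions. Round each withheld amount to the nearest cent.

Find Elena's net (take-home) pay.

$647.07

Gross pay: 35 × $31.97 = $1,118.95
Flexible spending account contribution: $73.64
Dependent care FSA: $40.01
Pre-tax total = $73.64 + $40.01 = $113.65
Taxable wages = $1,118.95 − $113.65 = $1,005.30
Federal withholding: $1,005.30 × 0.238 = $239.26
City income tax: $1,005.30 × 0.01 = $10.05
State withholding: $1,005.30 × 0.0784 = $78.82
Medicare tax: $1,118.95 × 0.014 = $15.67
PFL insurance: $1,118.95 × 0.0129 = $14.43
Total deductions = $73.64 + $40.01 + $239.26 + $10.05 + $78.82 + $15.67 + $14.43 = $471.88
Net pay = $1,118.95 − $471.88 = $647.07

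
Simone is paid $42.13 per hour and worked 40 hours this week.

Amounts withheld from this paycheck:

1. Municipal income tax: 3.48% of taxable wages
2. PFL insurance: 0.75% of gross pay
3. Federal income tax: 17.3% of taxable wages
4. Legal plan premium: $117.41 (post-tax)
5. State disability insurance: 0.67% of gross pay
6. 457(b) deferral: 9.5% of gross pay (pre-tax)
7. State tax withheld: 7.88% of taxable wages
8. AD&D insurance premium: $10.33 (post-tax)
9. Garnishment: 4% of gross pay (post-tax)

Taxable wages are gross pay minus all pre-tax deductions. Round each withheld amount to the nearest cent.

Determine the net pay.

Gross pay: 40 × $42.13 = $1685.20
457(b) deferral: $1685.20 × 0.095 = $160.09
Taxable wages = $1685.20 − $160.09 = $1525.11
Municipal income tax: $1525.11 × 0.0348 = $53.07
Federal income tax: $1525.11 × 0.173 = $263.84
State tax withheld: $1525.11 × 0.0788 = $120.18
PFL insurance: $1685.20 × 0.0075 = $12.64
State disability insurance: $1685.20 × 0.0067 = $11.29
AD&D insurance premium: $10.33
Garnishment: $1685.20 × 0.04 = $67.41
Legal plan premium: $117.41
Total deductions = $160.09 + $53.07 + $263.84 + $120.18 + $12.64 + $11.29 + $10.33 + $67.41 + $117.41 = $816.26
Net pay = $1685.20 − $816.26 = $868.94

$868.94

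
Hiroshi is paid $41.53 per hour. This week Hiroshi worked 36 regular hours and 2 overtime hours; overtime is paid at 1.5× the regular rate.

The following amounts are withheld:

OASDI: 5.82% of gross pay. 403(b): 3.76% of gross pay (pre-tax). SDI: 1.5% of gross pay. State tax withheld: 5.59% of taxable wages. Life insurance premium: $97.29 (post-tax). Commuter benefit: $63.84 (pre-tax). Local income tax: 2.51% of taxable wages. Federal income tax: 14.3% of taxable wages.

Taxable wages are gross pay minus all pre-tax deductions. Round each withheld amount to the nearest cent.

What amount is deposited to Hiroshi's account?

$944.22

Regular pay: 36 × $41.53 = $1495.08
Overtime pay: 2 × $41.53 × 1.5 = $124.59
Gross pay = $1495.08 + $124.59 = $1619.67
403(b): $1619.67 × 0.0376 = $60.90
Commuter benefit: $63.84
Pre-tax total = $60.90 + $63.84 = $124.74
Taxable wages = $1619.67 − $124.74 = $1494.93
Local income tax: $1494.93 × 0.0251 = $37.52
Federal income tax: $1494.93 × 0.143 = $213.77
State tax withheld: $1494.93 × 0.0559 = $83.57
OASDI: $1619.67 × 0.0582 = $94.26
SDI: $1619.67 × 0.015 = $24.30
Life insurance premium: $97.29
Total deductions = $60.90 + $63.84 + $37.52 + $213.77 + $83.57 + $94.26 + $24.30 + $97.29 = $675.45
Net pay = $1619.67 − $675.45 = $944.22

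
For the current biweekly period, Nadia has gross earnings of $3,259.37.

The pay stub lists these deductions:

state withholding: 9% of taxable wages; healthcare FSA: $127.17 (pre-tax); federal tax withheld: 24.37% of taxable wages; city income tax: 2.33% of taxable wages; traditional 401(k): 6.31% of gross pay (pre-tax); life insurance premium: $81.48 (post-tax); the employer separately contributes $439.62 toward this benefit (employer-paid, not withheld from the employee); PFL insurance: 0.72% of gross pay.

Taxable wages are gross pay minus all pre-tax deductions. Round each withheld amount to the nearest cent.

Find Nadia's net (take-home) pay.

$1,776.80

Traditional 401(k): $3,259.37 × 0.0631 = $205.67
Healthcare FSA: $127.17
Pre-tax total = $205.67 + $127.17 = $332.84
Taxable wages = $3,259.37 − $332.84 = $2,926.53
City income tax: $2,926.53 × 0.0233 = $68.19
State withholding: $2,926.53 × 0.09 = $263.39
Federal tax withheld: $2,926.53 × 0.2437 = $713.20
PFL insurance: $3,259.37 × 0.0072 = $23.47
Life insurance premium: $81.48
(Employer's $439.62 toward life insurance premium is not withheld from the employee.)
Total deductions = $205.67 + $127.17 + $68.19 + $263.39 + $713.20 + $23.47 + $81.48 = $1,482.57
Net pay = $3,259.37 − $1,482.57 = $1,776.80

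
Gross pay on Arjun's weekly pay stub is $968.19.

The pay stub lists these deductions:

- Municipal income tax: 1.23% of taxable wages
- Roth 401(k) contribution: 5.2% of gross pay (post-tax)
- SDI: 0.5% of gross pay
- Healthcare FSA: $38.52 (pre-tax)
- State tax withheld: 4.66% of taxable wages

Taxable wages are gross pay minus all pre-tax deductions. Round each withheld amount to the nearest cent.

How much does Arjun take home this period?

$819.73

Healthcare FSA: $38.52
Taxable wages = $968.19 − $38.52 = $929.67
Municipal income tax: $929.67 × 0.0123 = $11.43
State tax withheld: $929.67 × 0.0466 = $43.32
SDI: $968.19 × 0.005 = $4.84
Roth 401(k) contribution: $968.19 × 0.052 = $50.35
Total deductions = $38.52 + $11.43 + $43.32 + $4.84 + $50.35 = $148.46
Net pay = $968.19 − $148.46 = $819.73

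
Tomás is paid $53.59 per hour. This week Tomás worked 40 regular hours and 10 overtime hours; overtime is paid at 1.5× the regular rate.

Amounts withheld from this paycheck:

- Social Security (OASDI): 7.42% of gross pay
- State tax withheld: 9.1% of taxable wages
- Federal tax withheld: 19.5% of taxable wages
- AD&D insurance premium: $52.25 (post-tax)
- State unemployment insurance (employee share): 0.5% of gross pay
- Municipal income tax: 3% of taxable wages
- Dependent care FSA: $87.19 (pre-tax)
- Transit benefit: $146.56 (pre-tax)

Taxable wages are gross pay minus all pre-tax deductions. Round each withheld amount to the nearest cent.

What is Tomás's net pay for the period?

Regular pay: 40 × $53.59 = $2,143.60
Overtime pay: 10 × $53.59 × 1.5 = $803.85
Gross pay = $2,143.60 + $803.85 = $2,947.45
Dependent care FSA: $87.19
Transit benefit: $146.56
Pre-tax total = $87.19 + $146.56 = $233.75
Taxable wages = $2,947.45 − $233.75 = $2,713.70
State tax withheld: $2,713.70 × 0.091 = $246.95
Federal tax withheld: $2,713.70 × 0.195 = $529.17
Municipal income tax: $2,713.70 × 0.03 = $81.41
Social Security (OASDI): $2,947.45 × 0.0742 = $218.70
State unemployment insurance (employee share): $2,947.45 × 0.005 = $14.74
AD&D insurance premium: $52.25
Total deductions = $87.19 + $146.56 + $246.95 + $529.17 + $81.41 + $218.70 + $14.74 + $52.25 = $1,376.97
Net pay = $2,947.45 − $1,376.97 = $1,570.48

$1,570.48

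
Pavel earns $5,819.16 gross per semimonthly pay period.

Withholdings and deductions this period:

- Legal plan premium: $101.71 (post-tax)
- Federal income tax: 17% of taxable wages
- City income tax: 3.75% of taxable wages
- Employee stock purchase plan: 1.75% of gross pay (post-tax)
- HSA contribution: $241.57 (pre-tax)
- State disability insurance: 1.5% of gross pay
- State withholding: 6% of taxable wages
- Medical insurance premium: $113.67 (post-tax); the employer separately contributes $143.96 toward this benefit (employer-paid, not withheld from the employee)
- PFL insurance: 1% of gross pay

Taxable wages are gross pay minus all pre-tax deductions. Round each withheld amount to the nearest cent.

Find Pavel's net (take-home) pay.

$3,622.88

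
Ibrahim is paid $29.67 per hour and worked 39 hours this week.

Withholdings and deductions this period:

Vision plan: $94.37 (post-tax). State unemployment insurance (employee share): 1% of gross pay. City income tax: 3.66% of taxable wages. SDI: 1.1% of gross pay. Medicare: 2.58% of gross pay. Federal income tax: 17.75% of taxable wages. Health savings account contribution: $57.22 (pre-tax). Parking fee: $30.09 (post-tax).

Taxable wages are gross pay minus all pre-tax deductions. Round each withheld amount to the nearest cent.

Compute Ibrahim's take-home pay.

$685.81

Gross pay: 39 × $29.67 = $1157.13
Health savings account contribution: $57.22
Taxable wages = $1157.13 − $57.22 = $1099.91
City income tax: $1099.91 × 0.0366 = $40.26
Federal income tax: $1099.91 × 0.1775 = $195.23
State unemployment insurance (employee share): $1157.13 × 0.01 = $11.57
Medicare: $1157.13 × 0.0258 = $29.85
SDI: $1157.13 × 0.011 = $12.73
Parking fee: $30.09
Vision plan: $94.37
Total deductions = $57.22 + $40.26 + $195.23 + $11.57 + $29.85 + $12.73 + $30.09 + $94.37 = $471.32
Net pay = $1157.13 − $471.32 = $685.81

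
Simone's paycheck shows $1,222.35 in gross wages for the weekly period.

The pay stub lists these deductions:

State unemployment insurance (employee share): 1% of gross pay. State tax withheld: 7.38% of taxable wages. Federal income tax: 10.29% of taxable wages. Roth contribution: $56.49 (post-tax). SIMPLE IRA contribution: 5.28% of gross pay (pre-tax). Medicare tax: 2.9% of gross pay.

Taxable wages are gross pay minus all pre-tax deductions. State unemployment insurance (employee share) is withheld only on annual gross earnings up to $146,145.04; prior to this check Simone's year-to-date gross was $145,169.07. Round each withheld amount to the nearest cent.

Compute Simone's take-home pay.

SIMPLE IRA contribution: $1,222.35 × 0.0528 = $64.54
Taxable wages = $1,222.35 − $64.54 = $1,157.81
State tax withheld: $1,157.81 × 0.0738 = $85.45
Federal income tax: $1,157.81 × 0.1029 = $119.14
State unemployment insurance (employee share): only $146,145.04 − $145,169.07 = $975.97 of this check is subject → $975.97 × 0.01 = $9.76
Medicare tax: $1,222.35 × 0.029 = $35.45
Roth contribution: $56.49
Total deductions = $64.54 + $85.45 + $119.14 + $9.76 + $35.45 + $56.49 = $370.83
Net pay = $1,222.35 − $370.83 = $851.52

$851.52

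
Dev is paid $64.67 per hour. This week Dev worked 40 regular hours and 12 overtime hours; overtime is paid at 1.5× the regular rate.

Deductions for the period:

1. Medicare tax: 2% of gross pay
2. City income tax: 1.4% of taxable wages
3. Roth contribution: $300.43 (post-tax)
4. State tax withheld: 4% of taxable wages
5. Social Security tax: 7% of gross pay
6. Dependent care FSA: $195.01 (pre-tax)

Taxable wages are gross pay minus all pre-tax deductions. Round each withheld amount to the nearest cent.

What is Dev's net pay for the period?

$2725.83

Regular pay: 40 × $64.67 = $2586.80
Overtime pay: 12 × $64.67 × 1.5 = $1164.06
Gross pay = $2586.80 + $1164.06 = $3750.86
Dependent care FSA: $195.01
Taxable wages = $3750.86 − $195.01 = $3555.85
City income tax: $3555.85 × 0.014 = $49.78
State tax withheld: $3555.85 × 0.04 = $142.23
Medicare tax: $3750.86 × 0.02 = $75.02
Social Security tax: $3750.86 × 0.07 = $262.56
Roth contribution: $300.43
Total deductions = $195.01 + $49.78 + $142.23 + $75.02 + $262.56 + $300.43 = $1025.03
Net pay = $3750.86 − $1025.03 = $2725.83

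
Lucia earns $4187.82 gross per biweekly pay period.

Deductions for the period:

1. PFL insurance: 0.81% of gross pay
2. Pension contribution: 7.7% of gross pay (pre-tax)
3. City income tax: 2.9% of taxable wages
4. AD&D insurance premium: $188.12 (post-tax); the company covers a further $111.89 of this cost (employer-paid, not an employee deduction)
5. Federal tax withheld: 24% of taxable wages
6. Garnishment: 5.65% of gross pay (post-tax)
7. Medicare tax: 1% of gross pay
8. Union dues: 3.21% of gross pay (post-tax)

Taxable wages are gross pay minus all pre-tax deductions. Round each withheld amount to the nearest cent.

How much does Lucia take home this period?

Pension contribution: $4187.82 × 0.077 = $322.46
Taxable wages = $4187.82 − $322.46 = $3865.36
City income tax: $3865.36 × 0.029 = $112.10
Federal tax withheld: $3865.36 × 0.24 = $927.69
Medicare tax: $4187.82 × 0.01 = $41.88
PFL insurance: $4187.82 × 0.0081 = $33.92
Union dues: $4187.82 × 0.0321 = $134.43
Garnishment: $4187.82 × 0.0565 = $236.61
AD&D insurance premium: $188.12
(Employer's $111.89 toward AD&D insurance premium is not withheld from the employee.)
Total deductions = $322.46 + $112.10 + $927.69 + $41.88 + $33.92 + $134.43 + $236.61 + $188.12 = $1997.21
Net pay = $4187.82 − $1997.21 = $2190.61

$2190.61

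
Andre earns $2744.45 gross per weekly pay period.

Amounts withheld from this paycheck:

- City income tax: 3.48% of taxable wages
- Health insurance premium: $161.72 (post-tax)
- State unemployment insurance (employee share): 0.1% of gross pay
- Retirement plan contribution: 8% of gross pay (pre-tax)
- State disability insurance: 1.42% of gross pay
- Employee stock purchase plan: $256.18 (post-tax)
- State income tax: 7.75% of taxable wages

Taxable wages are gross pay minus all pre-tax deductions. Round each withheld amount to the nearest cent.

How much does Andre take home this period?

$1781.73

Retirement plan contribution: $2744.45 × 0.08 = $219.56
Taxable wages = $2744.45 − $219.56 = $2524.89
City income tax: $2524.89 × 0.0348 = $87.87
State income tax: $2524.89 × 0.0775 = $195.68
State disability insurance: $2744.45 × 0.0142 = $38.97
State unemployment insurance (employee share): $2744.45 × 0.001 = $2.74
Health insurance premium: $161.72
Employee stock purchase plan: $256.18
Total deductions = $219.56 + $87.87 + $195.68 + $38.97 + $2.74 + $161.72 + $256.18 = $962.72
Net pay = $2744.45 − $962.72 = $1781.73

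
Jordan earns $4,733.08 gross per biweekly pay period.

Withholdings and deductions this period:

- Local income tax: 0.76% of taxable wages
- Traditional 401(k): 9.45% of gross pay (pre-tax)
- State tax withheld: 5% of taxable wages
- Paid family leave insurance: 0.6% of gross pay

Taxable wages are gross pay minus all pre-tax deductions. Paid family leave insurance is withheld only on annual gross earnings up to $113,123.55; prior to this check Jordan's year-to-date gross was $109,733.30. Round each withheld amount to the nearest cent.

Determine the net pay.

Traditional 401(k): $4,733.08 × 0.0945 = $447.28
Taxable wages = $4,733.08 − $447.28 = $4,285.80
State tax withheld: $4,285.80 × 0.05 = $214.29
Local income tax: $4,285.80 × 0.0076 = $32.57
Paid family leave insurance: only $113,123.55 − $109,733.30 = $3,390.25 of this check is subject → $3,390.25 × 0.006 = $20.34
Total deductions = $447.28 + $214.29 + $32.57 + $20.34 = $714.48
Net pay = $4,733.08 − $714.48 = $4,018.60

$4,018.60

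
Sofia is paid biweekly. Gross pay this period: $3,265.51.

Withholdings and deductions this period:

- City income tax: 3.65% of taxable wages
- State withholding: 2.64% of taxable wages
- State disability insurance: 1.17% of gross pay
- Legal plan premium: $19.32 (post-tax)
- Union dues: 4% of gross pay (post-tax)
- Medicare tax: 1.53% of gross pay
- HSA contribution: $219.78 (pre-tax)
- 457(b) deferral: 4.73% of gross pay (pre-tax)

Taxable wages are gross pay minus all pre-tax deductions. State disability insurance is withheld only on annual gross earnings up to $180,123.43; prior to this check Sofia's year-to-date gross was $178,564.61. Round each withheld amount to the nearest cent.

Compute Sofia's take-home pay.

$2,491.27

HSA contribution: $219.78
457(b) deferral: $3,265.51 × 0.0473 = $154.46
Pre-tax total = $219.78 + $154.46 = $374.24
Taxable wages = $3,265.51 − $374.24 = $2,891.27
City income tax: $2,891.27 × 0.0365 = $105.53
State withholding: $2,891.27 × 0.0264 = $76.33
State disability insurance: only $180,123.43 − $178,564.61 = $1,558.82 of this check is subject → $1,558.82 × 0.0117 = $18.24
Medicare tax: $3,265.51 × 0.0153 = $49.96
Legal plan premium: $19.32
Union dues: $3,265.51 × 0.04 = $130.62
Total deductions = $219.78 + $154.46 + $105.53 + $76.33 + $18.24 + $49.96 + $19.32 + $130.62 = $774.24
Net pay = $3,265.51 − $774.24 = $2,491.27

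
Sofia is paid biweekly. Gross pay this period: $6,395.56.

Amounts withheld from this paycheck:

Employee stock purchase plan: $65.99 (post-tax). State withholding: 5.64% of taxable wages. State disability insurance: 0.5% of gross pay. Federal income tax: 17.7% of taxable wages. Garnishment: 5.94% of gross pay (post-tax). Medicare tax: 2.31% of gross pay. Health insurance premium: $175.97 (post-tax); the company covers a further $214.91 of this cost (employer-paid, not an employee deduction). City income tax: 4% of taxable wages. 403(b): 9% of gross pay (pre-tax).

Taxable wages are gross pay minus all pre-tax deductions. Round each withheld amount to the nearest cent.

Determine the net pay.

403(b): $6,395.56 × 0.09 = $575.60
Taxable wages = $6,395.56 − $575.60 = $5,819.96
City income tax: $5,819.96 × 0.04 = $232.80
State withholding: $5,819.96 × 0.0564 = $328.25
Federal income tax: $5,819.96 × 0.177 = $1,030.13
Medicare tax: $6,395.56 × 0.0231 = $147.74
State disability insurance: $6,395.56 × 0.005 = $31.98
Employee stock purchase plan: $65.99
Garnishment: $6,395.56 × 0.0594 = $379.90
Health insurance premium: $175.97
(Employer's $214.91 toward health insurance premium is not withheld from the employee.)
Total deductions = $575.60 + $232.80 + $328.25 + $1,030.13 + $147.74 + $31.98 + $65.99 + $379.90 + $175.97 = $2,968.36
Net pay = $6,395.56 − $2,968.36 = $3,427.20

$3,427.20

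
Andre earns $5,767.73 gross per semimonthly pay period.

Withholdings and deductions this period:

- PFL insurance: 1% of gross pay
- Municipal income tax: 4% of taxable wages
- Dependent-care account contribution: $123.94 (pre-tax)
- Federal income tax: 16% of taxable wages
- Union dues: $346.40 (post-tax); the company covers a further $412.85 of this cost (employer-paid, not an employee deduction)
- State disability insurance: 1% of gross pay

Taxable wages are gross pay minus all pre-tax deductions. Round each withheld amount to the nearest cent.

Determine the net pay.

$4,053.27

Dependent-care account contribution: $123.94
Taxable wages = $5,767.73 − $123.94 = $5,643.79
Federal income tax: $5,643.79 × 0.16 = $903.01
Municipal income tax: $5,643.79 × 0.04 = $225.75
State disability insurance: $5,767.73 × 0.01 = $57.68
PFL insurance: $5,767.73 × 0.01 = $57.68
Union dues: $346.40
(Employer's $412.85 toward union dues is not withheld from the employee.)
Total deductions = $123.94 + $903.01 + $225.75 + $57.68 + $57.68 + $346.40 = $1,714.46
Net pay = $5,767.73 − $1,714.46 = $4,053.27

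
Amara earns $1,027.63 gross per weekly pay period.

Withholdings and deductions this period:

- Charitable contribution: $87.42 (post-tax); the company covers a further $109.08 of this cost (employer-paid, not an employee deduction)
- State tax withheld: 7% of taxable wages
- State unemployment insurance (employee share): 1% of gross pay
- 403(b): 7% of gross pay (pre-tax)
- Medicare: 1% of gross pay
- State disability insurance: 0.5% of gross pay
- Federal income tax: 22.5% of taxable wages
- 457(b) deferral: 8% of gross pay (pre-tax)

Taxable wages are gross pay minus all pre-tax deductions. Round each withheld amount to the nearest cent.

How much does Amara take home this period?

457(b) deferral: $1,027.63 × 0.08 = $82.21
403(b): $1,027.63 × 0.07 = $71.93
Pre-tax total = $82.21 + $71.93 = $154.14
Taxable wages = $1,027.63 − $154.14 = $873.49
State tax withheld: $873.49 × 0.07 = $61.14
Federal income tax: $873.49 × 0.225 = $196.54
Medicare: $1,027.63 × 0.01 = $10.28
State disability insurance: $1,027.63 × 0.005 = $5.14
State unemployment insurance (employee share): $1,027.63 × 0.01 = $10.28
Charitable contribution: $87.42
(Employer's $109.08 toward charitable contribution is not withheld from the employee.)
Total deductions = $82.21 + $71.93 + $61.14 + $196.54 + $10.28 + $5.14 + $10.28 + $87.42 = $524.94
Net pay = $1,027.63 − $524.94 = $502.69

$502.69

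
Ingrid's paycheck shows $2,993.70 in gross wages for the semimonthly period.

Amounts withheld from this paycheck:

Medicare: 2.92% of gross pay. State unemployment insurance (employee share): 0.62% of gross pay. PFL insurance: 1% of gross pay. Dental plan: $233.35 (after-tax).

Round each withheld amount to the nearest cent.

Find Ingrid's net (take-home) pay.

$2,624.43

Medicare: $2,993.70 × 0.0292 = $87.42
PFL insurance: $2,993.70 × 0.01 = $29.94
State unemployment insurance (employee share): $2,993.70 × 0.0062 = $18.56
Dental plan: $233.35
Total deductions = $87.42 + $29.94 + $18.56 + $233.35 = $369.27
Net pay = $2,993.70 − $369.27 = $2,624.43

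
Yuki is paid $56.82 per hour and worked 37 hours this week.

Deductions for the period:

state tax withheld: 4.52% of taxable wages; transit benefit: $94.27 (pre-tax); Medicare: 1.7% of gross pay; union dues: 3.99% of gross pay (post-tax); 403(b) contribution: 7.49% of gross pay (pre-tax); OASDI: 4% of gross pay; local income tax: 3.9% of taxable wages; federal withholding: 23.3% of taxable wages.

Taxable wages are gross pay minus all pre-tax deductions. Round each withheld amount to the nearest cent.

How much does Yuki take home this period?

$1059.88

Gross pay: 37 × $56.82 = $2102.34
403(b) contribution: $2102.34 × 0.0749 = $157.47
Transit benefit: $94.27
Pre-tax total = $157.47 + $94.27 = $251.74
Taxable wages = $2102.34 − $251.74 = $1850.60
Local income tax: $1850.60 × 0.039 = $72.17
Federal withholding: $1850.60 × 0.233 = $431.19
State tax withheld: $1850.60 × 0.0452 = $83.65
Medicare: $2102.34 × 0.017 = $35.74
OASDI: $2102.34 × 0.04 = $84.09
Union dues: $2102.34 × 0.0399 = $83.88
Total deductions = $157.47 + $94.27 + $72.17 + $431.19 + $83.65 + $35.74 + $84.09 + $83.88 = $1042.46
Net pay = $2102.34 − $1042.46 = $1059.88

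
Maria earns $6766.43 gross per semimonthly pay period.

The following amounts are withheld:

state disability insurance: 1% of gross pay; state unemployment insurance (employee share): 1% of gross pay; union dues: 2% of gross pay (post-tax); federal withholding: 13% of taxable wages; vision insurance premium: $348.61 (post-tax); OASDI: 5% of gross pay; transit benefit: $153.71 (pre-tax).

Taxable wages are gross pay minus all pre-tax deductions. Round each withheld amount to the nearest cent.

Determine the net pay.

$4795.49

Transit benefit: $153.71
Taxable wages = $6766.43 − $153.71 = $6612.72
Federal withholding: $6612.72 × 0.13 = $859.65
State unemployment insurance (employee share): $6766.43 × 0.01 = $67.66
OASDI: $6766.43 × 0.05 = $338.32
State disability insurance: $6766.43 × 0.01 = $67.66
Union dues: $6766.43 × 0.02 = $135.33
Vision insurance premium: $348.61
Total deductions = $153.71 + $859.65 + $67.66 + $338.32 + $67.66 + $135.33 + $348.61 = $1970.94
Net pay = $6766.43 − $1970.94 = $4795.49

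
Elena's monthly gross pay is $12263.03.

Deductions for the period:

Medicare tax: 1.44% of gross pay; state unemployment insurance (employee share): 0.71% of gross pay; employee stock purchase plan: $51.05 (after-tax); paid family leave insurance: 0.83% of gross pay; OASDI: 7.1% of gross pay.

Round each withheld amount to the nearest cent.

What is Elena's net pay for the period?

$10975.86

State unemployment insurance (employee share): $12263.03 × 0.0071 = $87.07
Paid family leave insurance: $12263.03 × 0.0083 = $101.78
Medicare tax: $12263.03 × 0.0144 = $176.59
OASDI: $12263.03 × 0.071 = $870.68
Employee stock purchase plan: $51.05
Total deductions = $87.07 + $101.78 + $176.59 + $870.68 + $51.05 = $1287.17
Net pay = $12263.03 − $1287.17 = $10975.86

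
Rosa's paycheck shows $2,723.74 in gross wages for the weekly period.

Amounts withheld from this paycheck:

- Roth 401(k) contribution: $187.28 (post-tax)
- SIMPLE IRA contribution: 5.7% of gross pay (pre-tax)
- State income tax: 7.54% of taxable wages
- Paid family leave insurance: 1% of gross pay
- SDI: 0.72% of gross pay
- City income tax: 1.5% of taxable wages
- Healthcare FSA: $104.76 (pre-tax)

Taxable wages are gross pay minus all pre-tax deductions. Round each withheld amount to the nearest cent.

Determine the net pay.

$2,006.87

SIMPLE IRA contribution: $2,723.74 × 0.057 = $155.25
Healthcare FSA: $104.76
Pre-tax total = $155.25 + $104.76 = $260.01
Taxable wages = $2,723.74 − $260.01 = $2,463.73
State income tax: $2,463.73 × 0.0754 = $185.77
City income tax: $2,463.73 × 0.015 = $36.96
Paid family leave insurance: $2,723.74 × 0.01 = $27.24
SDI: $2,723.74 × 0.0072 = $19.61
Roth 401(k) contribution: $187.28
Total deductions = $155.25 + $104.76 + $185.77 + $36.96 + $27.24 + $19.61 + $187.28 = $716.87
Net pay = $2,723.74 − $716.87 = $2,006.87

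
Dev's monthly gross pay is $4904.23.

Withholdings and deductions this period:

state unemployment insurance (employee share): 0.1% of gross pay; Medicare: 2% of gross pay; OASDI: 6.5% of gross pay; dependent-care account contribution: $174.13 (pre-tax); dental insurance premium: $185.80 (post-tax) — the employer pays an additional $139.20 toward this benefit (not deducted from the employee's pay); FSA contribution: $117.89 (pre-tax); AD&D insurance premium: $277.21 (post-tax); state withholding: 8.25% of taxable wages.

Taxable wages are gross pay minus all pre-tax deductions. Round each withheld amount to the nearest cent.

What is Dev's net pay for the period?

$3346.94

FSA contribution: $117.89
Dependent-care account contribution: $174.13
Pre-tax total = $117.89 + $174.13 = $292.02
Taxable wages = $4904.23 − $292.02 = $4612.21
State withholding: $4612.21 × 0.0825 = $380.51
OASDI: $4904.23 × 0.065 = $318.77
Medicare: $4904.23 × 0.02 = $98.08
State unemployment insurance (employee share): $4904.23 × 0.001 = $4.90
AD&D insurance premium: $277.21
Dental insurance premium: $185.80
(Employer's $139.20 toward dental insurance premium is not withheld from the employee.)
Total deductions = $117.89 + $174.13 + $380.51 + $318.77 + $98.08 + $4.90 + $277.21 + $185.80 = $1557.29
Net pay = $4904.23 − $1557.29 = $3346.94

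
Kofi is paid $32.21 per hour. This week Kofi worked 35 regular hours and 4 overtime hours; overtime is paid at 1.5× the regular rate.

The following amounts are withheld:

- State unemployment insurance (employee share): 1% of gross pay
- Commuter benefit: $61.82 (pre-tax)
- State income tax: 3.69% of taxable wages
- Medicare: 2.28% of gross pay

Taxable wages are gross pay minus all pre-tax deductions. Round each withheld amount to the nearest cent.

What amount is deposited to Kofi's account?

$1,169.02

Regular pay: 35 × $32.21 = $1,127.35
Overtime pay: 4 × $32.21 × 1.5 = $193.26
Gross pay = $1,127.35 + $193.26 = $1,320.61
Commuter benefit: $61.82
Taxable wages = $1,320.61 − $61.82 = $1,258.79
State income tax: $1,258.79 × 0.0369 = $46.45
Medicare: $1,320.61 × 0.0228 = $30.11
State unemployment insurance (employee share): $1,320.61 × 0.01 = $13.21
Total deductions = $61.82 + $46.45 + $30.11 + $13.21 = $151.59
Net pay = $1,320.61 − $151.59 = $1,169.02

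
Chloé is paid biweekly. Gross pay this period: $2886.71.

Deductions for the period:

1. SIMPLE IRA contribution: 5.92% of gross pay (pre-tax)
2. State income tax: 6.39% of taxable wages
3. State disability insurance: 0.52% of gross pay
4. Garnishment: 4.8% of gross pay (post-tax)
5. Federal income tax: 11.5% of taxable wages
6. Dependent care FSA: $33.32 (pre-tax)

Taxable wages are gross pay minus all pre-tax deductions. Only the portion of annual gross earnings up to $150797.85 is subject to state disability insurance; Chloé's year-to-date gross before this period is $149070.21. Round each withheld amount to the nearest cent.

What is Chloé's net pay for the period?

$2055.06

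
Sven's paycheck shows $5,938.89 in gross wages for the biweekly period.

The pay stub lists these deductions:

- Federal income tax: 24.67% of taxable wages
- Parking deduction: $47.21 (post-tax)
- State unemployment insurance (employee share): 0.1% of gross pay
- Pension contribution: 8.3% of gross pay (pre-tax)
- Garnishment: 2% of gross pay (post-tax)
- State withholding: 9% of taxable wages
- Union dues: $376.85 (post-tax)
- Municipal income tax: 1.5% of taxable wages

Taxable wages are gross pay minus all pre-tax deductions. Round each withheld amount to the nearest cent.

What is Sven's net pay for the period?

Pension contribution: $5,938.89 × 0.083 = $492.93
Taxable wages = $5,938.89 − $492.93 = $5,445.96
Federal income tax: $5,445.96 × 0.2467 = $1,343.52
Municipal income tax: $5,445.96 × 0.015 = $81.69
State withholding: $5,445.96 × 0.09 = $490.14
State unemployment insurance (employee share): $5,938.89 × 0.001 = $5.94
Parking deduction: $47.21
Garnishment: $5,938.89 × 0.02 = $118.78
Union dues: $376.85
Total deductions = $492.93 + $1,343.52 + $81.69 + $490.14 + $5.94 + $47.21 + $118.78 + $376.85 = $2,957.06
Net pay = $5,938.89 − $2,957.06 = $2,981.83

$2,981.83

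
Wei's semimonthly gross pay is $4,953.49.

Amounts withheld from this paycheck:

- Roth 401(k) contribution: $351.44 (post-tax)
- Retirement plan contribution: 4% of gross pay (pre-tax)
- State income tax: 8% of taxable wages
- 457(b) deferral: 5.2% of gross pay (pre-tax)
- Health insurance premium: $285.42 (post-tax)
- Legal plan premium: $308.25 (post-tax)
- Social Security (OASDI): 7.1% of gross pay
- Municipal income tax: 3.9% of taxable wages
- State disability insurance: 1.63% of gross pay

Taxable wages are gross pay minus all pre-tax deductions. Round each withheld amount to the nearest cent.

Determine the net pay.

Retirement plan contribution: $4,953.49 × 0.04 = $198.14
457(b) deferral: $4,953.49 × 0.052 = $257.58
Pre-tax total = $198.14 + $257.58 = $455.72
Taxable wages = $4,953.49 − $455.72 = $4,497.77
State income tax: $4,497.77 × 0.08 = $359.82
Municipal income tax: $4,497.77 × 0.039 = $175.41
Social Security (OASDI): $4,953.49 × 0.071 = $351.70
State disability insurance: $4,953.49 × 0.0163 = $80.74
Roth 401(k) contribution: $351.44
Legal plan premium: $308.25
Health insurance premium: $285.42
Total deductions = $198.14 + $257.58 + $359.82 + $175.41 + $351.70 + $80.74 + $351.44 + $308.25 + $285.42 = $2,368.50
Net pay = $4,953.49 − $2,368.50 = $2,584.99

$2,584.99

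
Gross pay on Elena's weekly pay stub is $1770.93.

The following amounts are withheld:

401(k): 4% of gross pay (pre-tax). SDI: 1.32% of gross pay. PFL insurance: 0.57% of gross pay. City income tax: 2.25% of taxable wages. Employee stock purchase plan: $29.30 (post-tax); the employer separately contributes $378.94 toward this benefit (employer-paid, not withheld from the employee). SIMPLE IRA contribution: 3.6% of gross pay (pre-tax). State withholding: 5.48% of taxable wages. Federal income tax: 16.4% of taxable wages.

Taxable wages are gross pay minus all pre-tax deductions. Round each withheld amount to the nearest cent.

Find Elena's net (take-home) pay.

$1178.72

401(k): $1770.93 × 0.04 = $70.84
SIMPLE IRA contribution: $1770.93 × 0.036 = $63.75
Pre-tax total = $70.84 + $63.75 = $134.59
Taxable wages = $1770.93 − $134.59 = $1636.34
State withholding: $1636.34 × 0.0548 = $89.67
Federal income tax: $1636.34 × 0.164 = $268.36
City income tax: $1636.34 × 0.0225 = $36.82
PFL insurance: $1770.93 × 0.0057 = $10.09
SDI: $1770.93 × 0.0132 = $23.38
Employee stock purchase plan: $29.30
(Employer's $378.94 toward employee stock purchase plan is not withheld from the employee.)
Total deductions = $70.84 + $63.75 + $89.67 + $268.36 + $36.82 + $10.09 + $23.38 + $29.30 = $592.21
Net pay = $1770.93 − $592.21 = $1178.72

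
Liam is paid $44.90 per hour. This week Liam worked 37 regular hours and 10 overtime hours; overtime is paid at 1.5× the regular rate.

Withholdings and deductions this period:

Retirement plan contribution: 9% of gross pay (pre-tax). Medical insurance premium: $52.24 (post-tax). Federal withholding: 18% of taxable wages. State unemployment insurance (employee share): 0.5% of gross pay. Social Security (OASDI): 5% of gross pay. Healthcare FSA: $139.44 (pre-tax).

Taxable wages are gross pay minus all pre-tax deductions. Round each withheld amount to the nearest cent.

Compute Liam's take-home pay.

$1,447.24

Regular pay: 37 × $44.90 = $1,661.30
Overtime pay: 10 × $44.90 × 1.5 = $673.50
Gross pay = $1,661.30 + $673.50 = $2,334.80
Healthcare FSA: $139.44
Retirement plan contribution: $2,334.80 × 0.09 = $210.13
Pre-tax total = $139.44 + $210.13 = $349.57
Taxable wages = $2,334.80 − $349.57 = $1,985.23
Federal withholding: $1,985.23 × 0.18 = $357.34
State unemployment insurance (employee share): $2,334.80 × 0.005 = $11.67
Social Security (OASDI): $2,334.80 × 0.05 = $116.74
Medical insurance premium: $52.24
Total deductions = $139.44 + $210.13 + $357.34 + $11.67 + $116.74 + $52.24 = $887.56
Net pay = $2,334.80 − $887.56 = $1,447.24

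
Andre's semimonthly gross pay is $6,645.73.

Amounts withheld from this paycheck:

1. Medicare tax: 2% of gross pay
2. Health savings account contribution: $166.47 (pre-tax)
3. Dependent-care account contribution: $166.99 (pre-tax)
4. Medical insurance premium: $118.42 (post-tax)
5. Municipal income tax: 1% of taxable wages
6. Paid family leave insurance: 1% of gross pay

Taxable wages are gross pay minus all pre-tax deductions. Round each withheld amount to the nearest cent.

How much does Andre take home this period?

Dependent-care account contribution: $166.99
Health savings account contribution: $166.47
Pre-tax total = $166.99 + $166.47 = $333.46
Taxable wages = $6,645.73 − $333.46 = $6,312.27
Municipal income tax: $6,312.27 × 0.01 = $63.12
Paid family leave insurance: $6,645.73 × 0.01 = $66.46
Medicare tax: $6,645.73 × 0.02 = $132.91
Medical insurance premium: $118.42
Total deductions = $166.99 + $166.47 + $63.12 + $66.46 + $132.91 + $118.42 = $714.37
Net pay = $6,645.73 − $714.37 = $5,931.36

$5,931.36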